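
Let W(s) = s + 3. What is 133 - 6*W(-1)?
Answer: 121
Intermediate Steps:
W(s) = 3 + s
133 - 6*W(-1) = 133 - 6*(3 - 1) = 133 - 6*2 = 133 - 12 = 121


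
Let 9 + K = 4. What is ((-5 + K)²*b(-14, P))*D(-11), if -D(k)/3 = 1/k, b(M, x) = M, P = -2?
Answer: -4200/11 ≈ -381.82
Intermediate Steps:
K = -5 (K = -9 + 4 = -5)
D(k) = -3/k
((-5 + K)²*b(-14, P))*D(-11) = ((-5 - 5)²*(-14))*(-3/(-11)) = ((-10)²*(-14))*(-3*(-1/11)) = (100*(-14))*(3/11) = -1400*3/11 = -4200/11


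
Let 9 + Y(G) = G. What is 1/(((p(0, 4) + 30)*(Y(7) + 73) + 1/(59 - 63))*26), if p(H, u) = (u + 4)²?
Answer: 2/347035 ≈ 5.7631e-6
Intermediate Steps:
Y(G) = -9 + G
p(H, u) = (4 + u)²
1/(((p(0, 4) + 30)*(Y(7) + 73) + 1/(59 - 63))*26) = 1/((((4 + 4)² + 30)*((-9 + 7) + 73) + 1/(59 - 63))*26) = 1/(((8² + 30)*(-2 + 73) + 1/(-4))*26) = 1/(((64 + 30)*71 - ¼)*26) = 1/((94*71 - ¼)*26) = 1/((6674 - ¼)*26) = 1/((26695/4)*26) = 1/(347035/2) = 2/347035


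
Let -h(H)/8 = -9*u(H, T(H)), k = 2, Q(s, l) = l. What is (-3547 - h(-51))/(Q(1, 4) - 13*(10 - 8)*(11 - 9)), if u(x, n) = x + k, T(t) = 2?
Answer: 19/48 ≈ 0.39583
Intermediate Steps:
u(x, n) = 2 + x (u(x, n) = x + 2 = 2 + x)
h(H) = 144 + 72*H (h(H) = -(-72)*(2 + H) = -8*(-18 - 9*H) = 144 + 72*H)
(-3547 - h(-51))/(Q(1, 4) - 13*(10 - 8)*(11 - 9)) = (-3547 - (144 + 72*(-51)))/(4 - 13*(10 - 8)*(11 - 9)) = (-3547 - (144 - 3672))/(4 - 26*2) = (-3547 - 1*(-3528))/(4 - 13*4) = (-3547 + 3528)/(4 - 52) = -19/(-48) = -19*(-1/48) = 19/48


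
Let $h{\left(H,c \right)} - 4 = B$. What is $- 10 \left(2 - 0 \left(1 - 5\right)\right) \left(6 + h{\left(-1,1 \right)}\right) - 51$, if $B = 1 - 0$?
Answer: $-271$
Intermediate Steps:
$B = 1$ ($B = 1 + 0 = 1$)
$h{\left(H,c \right)} = 5$ ($h{\left(H,c \right)} = 4 + 1 = 5$)
$- 10 \left(2 - 0 \left(1 - 5\right)\right) \left(6 + h{\left(-1,1 \right)}\right) - 51 = - 10 \left(2 - 0 \left(1 - 5\right)\right) \left(6 + 5\right) - 51 = - 10 \left(2 - 0 \left(-4\right)\right) 11 - 51 = - 10 \left(2 - 0\right) 11 - 51 = - 10 \left(2 + 0\right) 11 - 51 = - 10 \cdot 2 \cdot 11 - 51 = \left(-10\right) 22 - 51 = -220 - 51 = -271$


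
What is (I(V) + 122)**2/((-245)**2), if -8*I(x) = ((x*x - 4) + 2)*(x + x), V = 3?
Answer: 218089/960400 ≈ 0.22708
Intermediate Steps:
I(x) = -x*(-2 + x**2)/4 (I(x) = -((x*x - 4) + 2)*(x + x)/8 = -((x**2 - 4) + 2)*2*x/8 = -((-4 + x**2) + 2)*2*x/8 = -(-2 + x**2)*2*x/8 = -x*(-2 + x**2)/4)
(I(V) + 122)**2/((-245)**2) = ((1/4)*3*(2 - 1*3**2) + 122)**2/((-245)**2) = ((1/4)*3*(2 - 1*9) + 122)**2/60025 = ((1/4)*3*(2 - 9) + 122)**2*(1/60025) = ((1/4)*3*(-7) + 122)**2*(1/60025) = (-21/4 + 122)**2*(1/60025) = (467/4)**2*(1/60025) = (218089/16)*(1/60025) = 218089/960400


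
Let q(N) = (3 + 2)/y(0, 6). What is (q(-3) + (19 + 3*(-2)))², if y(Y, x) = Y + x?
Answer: 6889/36 ≈ 191.36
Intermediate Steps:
q(N) = ⅚ (q(N) = (3 + 2)/(0 + 6) = 5/6 = 5*(⅙) = ⅚)
(q(-3) + (19 + 3*(-2)))² = (⅚ + (19 + 3*(-2)))² = (⅚ + (19 - 6))² = (⅚ + 13)² = (83/6)² = 6889/36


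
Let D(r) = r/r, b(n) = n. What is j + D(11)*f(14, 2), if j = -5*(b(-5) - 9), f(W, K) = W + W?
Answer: 98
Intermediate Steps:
f(W, K) = 2*W
j = 70 (j = -5*(-5 - 9) = -5*(-14) = 70)
D(r) = 1
j + D(11)*f(14, 2) = 70 + 1*(2*14) = 70 + 1*28 = 70 + 28 = 98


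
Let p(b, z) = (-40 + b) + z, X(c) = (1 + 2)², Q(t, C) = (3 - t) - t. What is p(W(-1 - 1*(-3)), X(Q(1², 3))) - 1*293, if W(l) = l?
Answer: -322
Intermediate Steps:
Q(t, C) = 3 - 2*t
X(c) = 9 (X(c) = 3² = 9)
p(b, z) = -40 + b + z
p(W(-1 - 1*(-3)), X(Q(1², 3))) - 1*293 = (-40 + (-1 - 1*(-3)) + 9) - 1*293 = (-40 + (-1 + 3) + 9) - 293 = (-40 + 2 + 9) - 293 = -29 - 293 = -322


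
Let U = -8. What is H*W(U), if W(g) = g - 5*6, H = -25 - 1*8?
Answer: 1254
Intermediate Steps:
H = -33 (H = -25 - 8 = -33)
W(g) = -30 + g (W(g) = g - 30 = -30 + g)
H*W(U) = -33*(-30 - 8) = -33*(-38) = 1254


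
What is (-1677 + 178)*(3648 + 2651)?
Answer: -9442201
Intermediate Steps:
(-1677 + 178)*(3648 + 2651) = -1499*6299 = -9442201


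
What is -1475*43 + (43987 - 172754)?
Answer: -192192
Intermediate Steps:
-1475*43 + (43987 - 172754) = -63425 - 128767 = -192192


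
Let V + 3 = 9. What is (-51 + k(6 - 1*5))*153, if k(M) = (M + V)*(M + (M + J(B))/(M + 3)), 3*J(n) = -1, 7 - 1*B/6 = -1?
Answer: -13107/2 ≈ -6553.5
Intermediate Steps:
B = 48 (B = 42 - 6*(-1) = 42 + 6 = 48)
J(n) = -⅓ (J(n) = (⅓)*(-1) = -⅓)
V = 6 (V = -3 + 9 = 6)
k(M) = (6 + M)*(M + (-⅓ + M)/(3 + M)) (k(M) = (M + 6)*(M + (M - ⅓)/(M + 3)) = (6 + M)*(M + (-⅓ + M)/(3 + M)))
(-51 + k(6 - 1*5))*153 = (-51 + (-2 + (6 - 1*5)³ + 10*(6 - 1*5)² + 71*(6 - 1*5)/3)/(3 + (6 - 1*5)))*153 = (-51 + (-2 + (6 - 5)³ + 10*(6 - 5)² + 71*(6 - 5)/3)/(3 + (6 - 5)))*153 = (-51 + (-2 + 1³ + 10*1² + (71/3)*1)/(3 + 1))*153 = (-51 + (-2 + 1 + 10*1 + 71/3)/4)*153 = (-51 + (-2 + 1 + 10 + 71/3)/4)*153 = (-51 + (¼)*(98/3))*153 = (-51 + 49/6)*153 = -257/6*153 = -13107/2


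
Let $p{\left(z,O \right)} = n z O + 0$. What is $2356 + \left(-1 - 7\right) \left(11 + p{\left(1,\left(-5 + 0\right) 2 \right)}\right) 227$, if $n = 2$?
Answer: $18700$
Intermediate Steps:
$p{\left(z,O \right)} = 2 O z$ ($p{\left(z,O \right)} = 2 z O + 0 = 2 O z + 0 = 2 O z$)
$2356 + \left(-1 - 7\right) \left(11 + p{\left(1,\left(-5 + 0\right) 2 \right)}\right) 227 = 2356 + \left(-1 - 7\right) \left(11 + 2 \left(-5 + 0\right) 2 \cdot 1\right) 227 = 2356 + - 8 \left(11 + 2 \left(\left(-5\right) 2\right) 1\right) 227 = 2356 + - 8 \left(11 + 2 \left(-10\right) 1\right) 227 = 2356 + - 8 \left(11 - 20\right) 227 = 2356 + \left(-8\right) \left(-9\right) 227 = 2356 + 72 \cdot 227 = 2356 + 16344 = 18700$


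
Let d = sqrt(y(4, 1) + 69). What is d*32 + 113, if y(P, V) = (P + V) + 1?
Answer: 113 + 160*sqrt(3) ≈ 390.13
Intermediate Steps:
y(P, V) = 1 + P + V
d = 5*sqrt(3) (d = sqrt((1 + 4 + 1) + 69) = sqrt(6 + 69) = sqrt(75) = 5*sqrt(3) ≈ 8.6602)
d*32 + 113 = (5*sqrt(3))*32 + 113 = 160*sqrt(3) + 113 = 113 + 160*sqrt(3)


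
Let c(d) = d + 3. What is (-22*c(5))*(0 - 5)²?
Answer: -4400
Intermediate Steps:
c(d) = 3 + d
(-22*c(5))*(0 - 5)² = (-22*(3 + 5))*(0 - 5)² = -22*8*(-5)² = -176*25 = -4400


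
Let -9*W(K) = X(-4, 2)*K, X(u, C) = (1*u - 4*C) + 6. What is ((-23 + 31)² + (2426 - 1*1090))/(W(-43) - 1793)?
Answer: -840/1093 ≈ -0.76853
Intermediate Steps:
X(u, C) = 6 + u - 4*C (X(u, C) = (u - 4*C) + 6 = 6 + u - 4*C)
W(K) = 2*K/3 (W(K) = -(6 - 4 - 4*2)*K/9 = -(6 - 4 - 8)*K/9 = -(-2)*K/3 = 2*K/3)
((-23 + 31)² + (2426 - 1*1090))/(W(-43) - 1793) = ((-23 + 31)² + (2426 - 1*1090))/((⅔)*(-43) - 1793) = (8² + (2426 - 1090))/(-86/3 - 1793) = (64 + 1336)/(-5465/3) = 1400*(-3/5465) = -840/1093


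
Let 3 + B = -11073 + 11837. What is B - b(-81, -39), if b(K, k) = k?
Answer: 800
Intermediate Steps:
B = 761 (B = -3 + (-11073 + 11837) = -3 + 764 = 761)
B - b(-81, -39) = 761 - 1*(-39) = 761 + 39 = 800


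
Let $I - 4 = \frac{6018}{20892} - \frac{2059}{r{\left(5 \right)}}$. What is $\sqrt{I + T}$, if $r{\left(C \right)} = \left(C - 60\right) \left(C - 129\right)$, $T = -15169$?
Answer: $\frac{i \sqrt{534501725552526545}}{5936810} \approx 123.15 i$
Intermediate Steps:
$r{\left(C \right)} = \left(-129 + C\right) \left(-60 + C\right)$ ($r{\left(C \right)} = \left(-60 + C\right) \left(-129 + C\right) = \left(-129 + C\right) \left(-60 + C\right)$)
$I = \frac{47329991}{11873620}$ ($I = 4 + \left(\frac{6018}{20892} - \frac{2059}{7740 + 5^{2} - 945}\right) = 4 + \left(6018 \cdot \frac{1}{20892} - \frac{2059}{7740 + 25 - 945}\right) = 4 + \left(\frac{1003}{3482} - \frac{2059}{6820}\right) = 4 - \frac{164489}{11873620} = \frac{47329991}{11873620} \approx 3.9861$)
$\sqrt{I + T} = \sqrt{\frac{47329991}{11873620} - 15169} = \sqrt{- \frac{180063611789}{11873620}} = \frac{i \sqrt{534501725552526545}}{5936810}$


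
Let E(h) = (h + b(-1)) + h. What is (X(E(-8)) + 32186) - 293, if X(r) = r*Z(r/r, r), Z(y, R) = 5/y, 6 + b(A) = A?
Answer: 31778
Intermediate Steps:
b(A) = -6 + A
E(h) = -7 + 2*h (E(h) = (h + (-6 - 1)) + h = (h - 7) + h = (-7 + h) + h = -7 + 2*h)
X(r) = 5*r (X(r) = r*(5/((r/r))) = r*(5/1) = r*(5*1) = r*5 = 5*r)
(X(E(-8)) + 32186) - 293 = (5*(-7 + 2*(-8)) + 32186) - 293 = (5*(-7 - 16) + 32186) - 293 = (5*(-23) + 32186) - 293 = (-115 + 32186) - 293 = 32071 - 293 = 31778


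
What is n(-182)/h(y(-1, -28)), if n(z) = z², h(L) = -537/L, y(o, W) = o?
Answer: 33124/537 ≈ 61.683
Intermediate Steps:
n(-182)/h(y(-1, -28)) = (-182)²/((-537/(-1))) = 33124/((-537*(-1))) = 33124/537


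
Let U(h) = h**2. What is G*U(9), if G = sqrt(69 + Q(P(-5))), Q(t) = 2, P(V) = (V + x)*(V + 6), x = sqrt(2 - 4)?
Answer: 81*sqrt(71) ≈ 682.52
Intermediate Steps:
x = I*sqrt(2) (x = sqrt(-2) = I*sqrt(2) ≈ 1.4142*I)
P(V) = (6 + V)*(V + I*sqrt(2)) (P(V) = (V + I*sqrt(2))*(V + 6) = (V + I*sqrt(2))*(6 + V) = (6 + V)*(V + I*sqrt(2)))
G = sqrt(71) (G = sqrt(69 + 2) = sqrt(71) ≈ 8.4261)
G*U(9) = sqrt(71)*9**2 = sqrt(71)*81 = 81*sqrt(71)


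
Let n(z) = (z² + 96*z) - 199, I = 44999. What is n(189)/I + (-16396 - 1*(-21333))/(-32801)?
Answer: 1538138403/1476012199 ≈ 1.0421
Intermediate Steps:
n(z) = -199 + z² + 96*z
n(189)/I + (-16396 - 1*(-21333))/(-32801) = (-199 + 189² + 96*189)/44999 + (-16396 - 1*(-21333))/(-32801) = (-199 + 35721 + 18144)*(1/44999) + (-16396 + 21333)*(-1/32801) = 53666*(1/44999) + 4937*(-1/32801) = 53666/44999 - 4937/32801 = 1538138403/1476012199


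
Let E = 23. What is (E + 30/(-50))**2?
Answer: 12544/25 ≈ 501.76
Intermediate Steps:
(E + 30/(-50))**2 = (23 + 30/(-50))**2 = (23 + 30*(-1/50))**2 = (23 - 3/5)**2 = (112/5)**2 = 12544/25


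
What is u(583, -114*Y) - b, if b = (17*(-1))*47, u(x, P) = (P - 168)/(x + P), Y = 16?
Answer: 993551/1241 ≈ 800.61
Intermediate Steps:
u(x, P) = (-168 + P)/(P + x)
b = -799 (b = -17*47 = -799)
u(583, -114*Y) - b = (-168 - 114*16)/(-114*16 + 583) - 1*(-799) = (-168 - 1824)/(-1824 + 583) + 799 = -1992/(-1241) + 799 = -1/1241*(-1992) + 799 = 1992/1241 + 799 = 993551/1241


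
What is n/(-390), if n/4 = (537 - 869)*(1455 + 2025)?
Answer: 154048/13 ≈ 11850.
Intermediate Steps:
n = -4621440 (n = 4*((537 - 869)*(1455 + 2025)) = 4*(-332*3480) = 4*(-1155360) = -4621440)
n/(-390) = -4621440/(-390) = -4621440*(-1/390) = 154048/13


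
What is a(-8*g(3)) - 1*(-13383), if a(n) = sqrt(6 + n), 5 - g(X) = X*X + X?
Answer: 13383 + sqrt(62) ≈ 13391.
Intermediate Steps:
g(X) = 5 - X - X**2 (g(X) = 5 - (X*X + X) = 5 - (X**2 + X) = 5 - (X + X**2) = 5 + (-X - X**2) = 5 - X - X**2)
a(-8*g(3)) - 1*(-13383) = sqrt(6 - 8*(5 - 1*3 - 1*3**2)) - 1*(-13383) = sqrt(6 - 8*(5 - 3 - 1*9)) + 13383 = sqrt(6 - 8*(5 - 3 - 9)) + 13383 = sqrt(6 - 8*(-7)) + 13383 = sqrt(6 + 56) + 13383 = sqrt(62) + 13383 = 13383 + sqrt(62)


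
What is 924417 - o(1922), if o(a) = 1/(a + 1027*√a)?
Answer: 973232688520/1052807 - 1027*√2/65274034 ≈ 9.2442e+5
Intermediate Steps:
924417 - o(1922) = 924417 - 1/(1922 + 1027*√1922) = 924417 - 1/(1922 + 1027*(31*√2)) = 924417 - 1/(1922 + 31837*√2)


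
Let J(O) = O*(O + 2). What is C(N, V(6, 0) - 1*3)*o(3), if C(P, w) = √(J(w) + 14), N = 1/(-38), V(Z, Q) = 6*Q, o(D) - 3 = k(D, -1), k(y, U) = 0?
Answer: 3*√17 ≈ 12.369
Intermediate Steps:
o(D) = 3 (o(D) = 3 + 0 = 3)
J(O) = O*(2 + O)
N = -1/38 ≈ -0.026316
C(P, w) = √(14 + w*(2 + w)) (C(P, w) = √(w*(2 + w) + 14) = √(14 + w*(2 + w)))
C(N, V(6, 0) - 1*3)*o(3) = √(14 + (6*0 - 1*3)*(2 + (6*0 - 1*3)))*3 = √(14 + (0 - 3)*(2 + (0 - 3)))*3 = √(14 - 3*(2 - 3))*3 = √(14 - 3*(-1))*3 = √(14 + 3)*3 = √17*3 = 3*√17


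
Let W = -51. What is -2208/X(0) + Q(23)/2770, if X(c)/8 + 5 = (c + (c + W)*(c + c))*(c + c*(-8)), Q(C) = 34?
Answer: 76469/1385 ≈ 55.212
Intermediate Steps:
X(c) = -40 - 56*c*(c + 2*c*(-51 + c)) (X(c) = -40 + 8*((c + (c - 51)*(c + c))*(c + c*(-8))) = -40 + 8*((c + (-51 + c)*(2*c))*(c - 8*c)) = -40 + 8*((c + 2*c*(-51 + c))*(-7*c)) = -40 + 8*(-7*c*(c + 2*c*(-51 + c))) = -40 - 56*c*(c + 2*c*(-51 + c)))
-2208/X(0) + Q(23)/2770 = -2208/(-40 - 112*0**3 + 5656*0**2) + 34/2770 = -2208/(-40 - 112*0 + 5656*0) + 34*(1/2770) = -2208/(-40 + 0 + 0) + 17/1385 = -2208/(-40) + 17/1385 = -2208*(-1/40) + 17/1385 = 276/5 + 17/1385 = 76469/1385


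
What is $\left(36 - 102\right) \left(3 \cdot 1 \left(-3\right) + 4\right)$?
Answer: $330$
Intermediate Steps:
$\left(36 - 102\right) \left(3 \cdot 1 \left(-3\right) + 4\right) = - 66 \left(3 \left(-3\right) + 4\right) = - 66 \left(-9 + 4\right) = \left(-66\right) \left(-5\right) = 330$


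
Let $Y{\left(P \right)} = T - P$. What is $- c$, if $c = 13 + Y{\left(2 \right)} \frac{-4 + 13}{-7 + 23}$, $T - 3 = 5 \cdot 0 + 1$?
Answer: $- \frac{113}{8} \approx -14.125$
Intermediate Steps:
$T = 4$ ($T = 3 + \left(5 \cdot 0 + 1\right) = 3 + \left(0 + 1\right) = 3 + 1 = 4$)
$Y{\left(P \right)} = 4 - P$
$c = \frac{113}{8}$ ($c = 13 + \left(4 - 2\right) \frac{-4 + 13}{-7 + 23} = 13 + \left(4 - 2\right) \frac{9}{16} = 13 + 2 \cdot 9 \cdot \frac{1}{16} = 13 + 2 \cdot \frac{9}{16} = 13 + \frac{9}{8} = \frac{113}{8} \approx 14.125$)
$- c = \left(-1\right) \frac{113}{8} = - \frac{113}{8}$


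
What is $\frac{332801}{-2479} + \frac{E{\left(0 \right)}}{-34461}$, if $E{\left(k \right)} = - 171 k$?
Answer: $- \frac{332801}{2479} \approx -134.25$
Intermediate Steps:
$\frac{332801}{-2479} + \frac{E{\left(0 \right)}}{-34461} = \frac{332801}{-2479} + \frac{\left(-171\right) 0}{-34461} = 332801 \left(- \frac{1}{2479}\right) + 0 \left(- \frac{1}{34461}\right) = - \frac{332801}{2479} + 0 = - \frac{332801}{2479}$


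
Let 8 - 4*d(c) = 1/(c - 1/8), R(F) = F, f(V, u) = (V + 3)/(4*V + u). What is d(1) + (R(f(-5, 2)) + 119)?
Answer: 7612/63 ≈ 120.83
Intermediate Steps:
f(V, u) = (3 + V)/(u + 4*V)
d(c) = 2 - 1/(4*(-1/8 + c)) (d(c) = 2 - 1/(4*(c - 1/8)) = 2 - 1/(4*(-1/8 + c)))
d(1) + (R(f(-5, 2)) + 119) = 4*(-1 + 4*1)/(-1 + 8*1) + ((3 - 5)/(2 + 4*(-5)) + 119) = 4*(-1 + 4)/(-1 + 8) + (-2/(2 - 20) + 119) = 4*3/7 + (-2/(-18) + 119) = 4*(1/7)*3 + (-1/18*(-2) + 119) = 12/7 + (1/9 + 119) = 12/7 + 1072/9 = 7612/63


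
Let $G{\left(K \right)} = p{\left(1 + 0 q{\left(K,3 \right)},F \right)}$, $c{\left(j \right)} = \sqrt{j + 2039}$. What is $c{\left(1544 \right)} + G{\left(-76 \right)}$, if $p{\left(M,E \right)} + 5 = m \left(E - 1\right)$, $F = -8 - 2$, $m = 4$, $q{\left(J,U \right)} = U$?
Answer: $-49 + \sqrt{3583} \approx 10.858$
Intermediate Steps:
$c{\left(j \right)} = \sqrt{2039 + j}$
$F = -10$ ($F = -8 - 2 = -10$)
$p{\left(M,E \right)} = -9 + 4 E$ ($p{\left(M,E \right)} = -5 + 4 \left(E - 1\right) = -5 + 4 \left(-1 + E\right) = -5 + \left(-4 + 4 E\right) = -9 + 4 E$)
$G{\left(K \right)} = -49$ ($G{\left(K \right)} = -9 + 4 \left(-10\right) = -9 - 40 = -49$)
$c{\left(1544 \right)} + G{\left(-76 \right)} = \sqrt{2039 + 1544} - 49 = \sqrt{3583} - 49 = -49 + \sqrt{3583}$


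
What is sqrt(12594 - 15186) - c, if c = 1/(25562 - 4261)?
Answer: -1/21301 + 36*I*sqrt(2) ≈ -4.6946e-5 + 50.912*I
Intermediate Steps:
c = 1/21301 ≈ 4.6946e-5
sqrt(12594 - 15186) - c = sqrt(12594 - 15186) - 1*1/21301 = sqrt(-2592) - 1/21301 = 36*I*sqrt(2) - 1/21301 = -1/21301 + 36*I*sqrt(2)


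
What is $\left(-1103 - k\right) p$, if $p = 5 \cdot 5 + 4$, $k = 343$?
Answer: $-41934$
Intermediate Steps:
$p = 29$ ($p = 25 + 4 = 29$)
$\left(-1103 - k\right) p = \left(-1103 - 343\right) 29 = \left(-1446\right) 29 = -41934$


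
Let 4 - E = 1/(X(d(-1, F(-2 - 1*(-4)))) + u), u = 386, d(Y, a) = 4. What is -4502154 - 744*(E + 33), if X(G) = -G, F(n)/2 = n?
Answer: -865168890/191 ≈ -4.5297e+6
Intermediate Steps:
F(n) = 2*n
E = 1527/382 (E = 4 - 1/(-1*4 + 386) = 4 - 1/(-4 + 386) = 4 - 1/382 = 1527/382 ≈ 3.9974)
-4502154 - 744*(E + 33) = -4502154 - 744*(1527/382 + 33) = -4502154 - 744*14133/382 = -4502154 - 5257476/191 = -865168890/191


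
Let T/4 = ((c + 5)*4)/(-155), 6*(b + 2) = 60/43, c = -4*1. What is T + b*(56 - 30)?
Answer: -306968/6665 ≈ -46.057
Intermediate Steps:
c = -4
b = -76/43 (b = -2 + (60/43)/6 = -2 + (60*(1/43))/6 = -2 + (1/6)*(60/43) = -2 + 10/43 = -76/43 ≈ -1.7674)
T = -16/155 (T = 4*(((-4 + 5)*4)/(-155)) = 4*((1*4)*(-1/155)) = 4*(4*(-1/155)) = 4*(-4/155) = -16/155 ≈ -0.10323)
T + b*(56 - 30) = -16/155 - 76*(56 - 30)/43 = -16/155 - 76/43*26 = -16/155 - 1976/43 = -306968/6665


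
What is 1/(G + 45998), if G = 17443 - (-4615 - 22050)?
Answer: 1/90106 ≈ 1.1098e-5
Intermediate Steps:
G = 44108 (G = 17443 - 1*(-26665) = 17443 + 26665 = 44108)
1/(G + 45998) = 1/(44108 + 45998) = 1/90106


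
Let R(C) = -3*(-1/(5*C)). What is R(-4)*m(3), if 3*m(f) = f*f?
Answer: -9/20 ≈ -0.45000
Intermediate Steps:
R(C) = 3/(5*C) (R(C) = -(-3)/(5*C) = 3/(5*C))
m(f) = f²/3 (m(f) = (f*f)/3 = f²/3)
R(-4)*m(3) = ((⅗)/(-4))*((⅓)*3²) = ((⅗)*(-¼))*((⅓)*9) = -3/20*3 = -9/20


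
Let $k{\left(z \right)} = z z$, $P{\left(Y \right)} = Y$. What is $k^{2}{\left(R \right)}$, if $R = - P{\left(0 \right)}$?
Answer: $0$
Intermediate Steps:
$R = 0$ ($R = \left(-1\right) 0 = 0$)
$k{\left(z \right)} = z^{2}$
$k^{2}{\left(R \right)} = \left(0^{2}\right)^{2} = 0^{2} = 0$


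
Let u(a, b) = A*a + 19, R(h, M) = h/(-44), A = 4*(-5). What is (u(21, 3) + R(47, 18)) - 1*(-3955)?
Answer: 156329/44 ≈ 3552.9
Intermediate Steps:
A = -20
R(h, M) = -h/44 (R(h, M) = h*(-1/44) = -h/44)
u(a, b) = 19 - 20*a (u(a, b) = -20*a + 19 = 19 - 20*a)
(u(21, 3) + R(47, 18)) - 1*(-3955) = ((19 - 20*21) - 1/44*47) - 1*(-3955) = ((19 - 420) - 47/44) + 3955 = (-401 - 47/44) + 3955 = -17691/44 + 3955 = 156329/44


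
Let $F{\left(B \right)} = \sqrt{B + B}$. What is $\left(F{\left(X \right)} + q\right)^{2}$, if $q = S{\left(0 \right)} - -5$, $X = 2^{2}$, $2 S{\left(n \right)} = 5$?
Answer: $\frac{257}{4} + 30 \sqrt{2} \approx 106.68$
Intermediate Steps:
$S{\left(n \right)} = \frac{5}{2}$ ($S{\left(n \right)} = \frac{1}{2} \cdot 5 = \frac{5}{2}$)
$X = 4$
$q = \frac{15}{2}$ ($q = \frac{5}{2} - -5 = \frac{5}{2} + 5 = \frac{15}{2} \approx 7.5$)
$F{\left(B \right)} = \sqrt{2} \sqrt{B}$ ($F{\left(B \right)} = \sqrt{2 B} = \sqrt{2} \sqrt{B}$)
$\left(F{\left(X \right)} + q\right)^{2} = \left(\sqrt{2} \sqrt{4} + \frac{15}{2}\right)^{2} = \left(\sqrt{2} \cdot 2 + \frac{15}{2}\right)^{2} = \left(2 \sqrt{2} + \frac{15}{2}\right)^{2} = \left(\frac{15}{2} + 2 \sqrt{2}\right)^{2}$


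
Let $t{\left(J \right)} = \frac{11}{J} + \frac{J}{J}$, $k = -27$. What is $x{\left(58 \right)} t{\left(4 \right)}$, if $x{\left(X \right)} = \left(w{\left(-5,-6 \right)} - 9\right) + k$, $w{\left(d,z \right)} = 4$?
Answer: $-120$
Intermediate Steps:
$t{\left(J \right)} = 1 + \frac{11}{J}$ ($t{\left(J \right)} = \frac{11}{J} + 1 = 1 + \frac{11}{J}$)
$x{\left(X \right)} = -32$ ($x{\left(X \right)} = \left(4 - 9\right) - 27 = -5 - 27 = -32$)
$x{\left(58 \right)} t{\left(4 \right)} = - 32 \frac{11 + 4}{4} = - 32 \cdot \frac{1}{4} \cdot 15 = \left(-32\right) \frac{15}{4} = -120$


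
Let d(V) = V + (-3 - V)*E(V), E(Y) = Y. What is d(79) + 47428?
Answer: 41029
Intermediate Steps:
d(V) = V + V*(-3 - V) (d(V) = V + (-3 - V)*V = V + V*(-3 - V))
d(79) + 47428 = 79*(-2 - 1*79) + 47428 = 79*(-2 - 79) + 47428 = 79*(-81) + 47428 = -6399 + 47428 = 41029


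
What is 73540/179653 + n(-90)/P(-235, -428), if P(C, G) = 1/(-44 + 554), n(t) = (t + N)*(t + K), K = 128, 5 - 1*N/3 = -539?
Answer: 5368743139420/179653 ≈ 2.9884e+7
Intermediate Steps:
N = 1632 (N = 15 - 3*(-539) = 15 + 1617 = 1632)
n(t) = (128 + t)*(1632 + t) (n(t) = (t + 1632)*(t + 128) = (1632 + t)*(128 + t) = (128 + t)*(1632 + t))
P(C, G) = 1/510
73540/179653 + n(-90)/P(-235, -428) = 73540/179653 + (208896 + (-90)**2 + 1760*(-90))/(1/510) = 73540*(1/179653) + (208896 + 8100 - 158400)*510 = 73540/179653 + 58596*510 = 73540/179653 + 29883960 = 5368743139420/179653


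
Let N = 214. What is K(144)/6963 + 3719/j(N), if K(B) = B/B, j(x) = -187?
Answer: -214010/10761 ≈ -19.888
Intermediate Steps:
K(B) = 1
K(144)/6963 + 3719/j(N) = 1/6963 + 3719/(-187) = 1*(1/6963) + 3719*(-1/187) = 1/6963 - 3719/187 = -214010/10761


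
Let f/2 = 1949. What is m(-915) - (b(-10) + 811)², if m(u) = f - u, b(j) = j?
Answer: -636788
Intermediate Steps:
f = 3898 (f = 2*1949 = 3898)
m(u) = 3898 - u
m(-915) - (b(-10) + 811)² = (3898 - 1*(-915)) - (-10 + 811)² = (3898 + 915) - 1*801² = 4813 - 1*641601 = 4813 - 641601 = -636788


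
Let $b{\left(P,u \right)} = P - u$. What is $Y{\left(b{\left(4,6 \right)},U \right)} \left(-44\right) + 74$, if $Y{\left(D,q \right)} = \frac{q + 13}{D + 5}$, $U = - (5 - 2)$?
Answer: $- \frac{218}{3} \approx -72.667$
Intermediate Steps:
$U = -3$ ($U = \left(-1\right) 3 = -3$)
$Y{\left(D,q \right)} = \frac{13 + q}{5 + D}$
$Y{\left(b{\left(4,6 \right)},U \right)} \left(-44\right) + 74 = \frac{13 - 3}{5 + \left(4 - 6\right)} \left(-44\right) + 74 = \frac{1}{5 + \left(4 - 6\right)} 10 \left(-44\right) + 74 = \frac{1}{5 - 2} \cdot 10 \left(-44\right) + 74 = \frac{1}{3} \cdot 10 \left(-44\right) + 74 = \frac{10}{3} \left(-44\right) + 74 = - \frac{440}{3} + 74 = - \frac{218}{3}$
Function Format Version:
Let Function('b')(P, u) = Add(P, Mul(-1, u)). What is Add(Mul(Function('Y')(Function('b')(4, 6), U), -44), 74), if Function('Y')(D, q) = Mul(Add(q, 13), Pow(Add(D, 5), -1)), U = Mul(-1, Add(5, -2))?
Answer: Rational(-218, 3) ≈ -72.667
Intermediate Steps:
U = -3 (U = Mul(-1, 3) = -3)
Function('Y')(D, q) = Mul(Pow(Add(5, D), -1), Add(13, q)) (Function('Y')(D, q) = Mul(Add(13, q), Pow(Add(5, D), -1)) = Mul(Pow(Add(5, D), -1), Add(13, q)))
Add(Mul(Function('Y')(Function('b')(4, 6), U), -44), 74) = Add(Mul(Mul(Pow(Add(5, Add(4, Mul(-1, 6))), -1), Add(13, -3)), -44), 74) = Add(Mul(Mul(Pow(Add(5, Add(4, -6)), -1), 10), -44), 74) = Add(Mul(Mul(Pow(Add(5, -2), -1), 10), -44), 74) = Add(Mul(Mul(Pow(3, -1), 10), -44), 74) = Add(Mul(Mul(Rational(1, 3), 10), -44), 74) = Add(Mul(Rational(10, 3), -44), 74) = Add(Rational(-440, 3), 74) = Rational(-218, 3)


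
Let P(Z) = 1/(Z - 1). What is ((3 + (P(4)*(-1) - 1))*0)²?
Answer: 0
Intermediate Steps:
P(Z) = 1/(-1 + Z)
((3 + (P(4)*(-1) - 1))*0)² = ((3 + (-1/(-1 + 4) - 1))*0)² = ((3 + (-1/3 - 1))*0)² = ((3 + ((⅓)*(-1) - 1))*0)² = ((3 + (-⅓ - 1))*0)² = ((3 - 4/3)*0)² = ((5/3)*0)² = 0² = 0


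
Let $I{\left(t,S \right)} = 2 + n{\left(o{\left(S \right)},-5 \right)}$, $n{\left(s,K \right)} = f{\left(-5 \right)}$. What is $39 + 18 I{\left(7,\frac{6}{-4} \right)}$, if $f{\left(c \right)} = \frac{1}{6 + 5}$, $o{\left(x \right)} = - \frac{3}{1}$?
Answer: $\frac{843}{11} \approx 76.636$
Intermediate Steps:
$o{\left(x \right)} = -3$ ($o{\left(x \right)} = \left(-3\right) 1 = -3$)
$f{\left(c \right)} = \frac{1}{11}$
$n{\left(s,K \right)} = \frac{1}{11}$
$I{\left(t,S \right)} = \frac{23}{11}$ ($I{\left(t,S \right)} = 2 + \frac{1}{11} = \frac{23}{11}$)
$39 + 18 I{\left(7,\frac{6}{-4} \right)} = 39 + 18 \cdot \frac{23}{11} = 39 + \frac{414}{11} = \frac{843}{11}$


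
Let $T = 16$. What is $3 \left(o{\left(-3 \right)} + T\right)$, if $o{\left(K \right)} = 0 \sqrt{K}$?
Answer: $48$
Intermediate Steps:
$o{\left(K \right)} = 0$
$3 \left(o{\left(-3 \right)} + T\right) = 3 \left(0 + 16\right) = 3 \cdot 16 = 48$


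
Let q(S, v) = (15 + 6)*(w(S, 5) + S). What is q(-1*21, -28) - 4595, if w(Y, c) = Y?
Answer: -5477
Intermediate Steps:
q(S, v) = 42*S (q(S, v) = (15 + 6)*(S + S) = 21*(2*S) = 42*S)
q(-1*21, -28) - 4595 = 42*(-1*21) - 4595 = 42*(-21) - 4595 = -882 - 4595 = -5477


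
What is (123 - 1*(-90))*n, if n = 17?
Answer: 3621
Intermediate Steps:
(123 - 1*(-90))*n = (123 - 1*(-90))*17 = (123 + 90)*17 = 213*17 = 3621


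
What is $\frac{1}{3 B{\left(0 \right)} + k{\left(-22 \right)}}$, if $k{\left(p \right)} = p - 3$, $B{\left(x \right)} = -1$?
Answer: $- \frac{1}{28} \approx -0.035714$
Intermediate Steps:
$k{\left(p \right)} = -3 + p$ ($k{\left(p \right)} = p - 3 = -3 + p$)
$\frac{1}{3 B{\left(0 \right)} + k{\left(-22 \right)}} = \frac{1}{3 \left(-1\right) - 25} = \frac{1}{-3 - 25} = \frac{1}{-28} = - \frac{1}{28}$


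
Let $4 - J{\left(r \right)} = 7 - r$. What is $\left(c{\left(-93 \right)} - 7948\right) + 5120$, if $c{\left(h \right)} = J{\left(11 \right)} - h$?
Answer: $-2727$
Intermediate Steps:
$J{\left(r \right)} = -3 + r$ ($J{\left(r \right)} = 4 - \left(7 - r\right) = 4 + \left(-7 + r\right) = -3 + r$)
$c{\left(h \right)} = 8 - h$ ($c{\left(h \right)} = \left(-3 + 11\right) - h = 8 - h$)
$\left(c{\left(-93 \right)} - 7948\right) + 5120 = \left(\left(8 - -93\right) - 7948\right) + 5120 = \left(\left(8 + 93\right) - 7948\right) + 5120 = \left(101 - 7948\right) + 5120 = -7847 + 5120 = -2727$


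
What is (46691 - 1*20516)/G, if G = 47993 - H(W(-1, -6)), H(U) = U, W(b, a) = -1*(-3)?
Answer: 5235/9598 ≈ 0.54543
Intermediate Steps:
W(b, a) = 3
G = 47990 (G = 47993 - 1*3 = 47993 - 3 = 47990)
(46691 - 1*20516)/G = (46691 - 1*20516)/47990 = (46691 - 20516)*(1/47990) = 26175*(1/47990) = 5235/9598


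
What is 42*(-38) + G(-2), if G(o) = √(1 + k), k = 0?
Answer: -1595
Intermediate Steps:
G(o) = 1 (G(o) = √(1 + 0) = √1 = 1)
42*(-38) + G(-2) = 42*(-38) + 1 = -1596 + 1 = -1595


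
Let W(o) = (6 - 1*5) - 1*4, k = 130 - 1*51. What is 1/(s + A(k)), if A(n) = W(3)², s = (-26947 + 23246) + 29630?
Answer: 1/25938 ≈ 3.8553e-5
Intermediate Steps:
k = 79 (k = 130 - 51 = 79)
W(o) = -3 (W(o) = (6 - 5) - 4 = 1 - 4 = -3)
s = 25929 (s = -3701 + 29630 = 25929)
A(n) = 9 (A(n) = (-3)² = 9)
1/(s + A(k)) = 1/(25929 + 9) = 1/25938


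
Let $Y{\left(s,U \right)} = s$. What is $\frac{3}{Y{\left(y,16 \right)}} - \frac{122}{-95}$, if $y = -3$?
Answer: $\frac{27}{95} \approx 0.28421$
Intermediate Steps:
$\frac{3}{Y{\left(y,16 \right)}} - \frac{122}{-95} = \frac{3}{-3} - \frac{122}{-95} = 3 \left(- \frac{1}{3}\right) - - \frac{122}{95} = -1 + \frac{122}{95} = \frac{27}{95}$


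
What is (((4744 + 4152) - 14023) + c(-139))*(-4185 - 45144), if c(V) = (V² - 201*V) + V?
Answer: -2071522026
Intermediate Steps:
c(V) = V² - 200*V
(((4744 + 4152) - 14023) + c(-139))*(-4185 - 45144) = (((4744 + 4152) - 14023) - 139*(-200 - 139))*(-4185 - 45144) = ((8896 - 14023) - 139*(-339))*(-49329) = (-5127 + 47121)*(-49329) = 41994*(-49329) = -2071522026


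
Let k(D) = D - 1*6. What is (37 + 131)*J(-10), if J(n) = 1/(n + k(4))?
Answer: -14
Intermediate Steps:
k(D) = -6 + D (k(D) = D - 6 = -6 + D)
J(n) = 1/(-2 + n) (J(n) = 1/(n + (-6 + 4)) = 1/(n - 2) = 1/(-2 + n))
(37 + 131)*J(-10) = (37 + 131)/(-2 - 10) = 168/(-12) = 168*(-1/12) = -14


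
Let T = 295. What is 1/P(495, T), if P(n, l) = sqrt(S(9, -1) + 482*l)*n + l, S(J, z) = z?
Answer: -59/6967954540 + 99*sqrt(142189)/6967954540 ≈ 5.3490e-6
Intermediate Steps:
P(n, l) = l + n*sqrt(-1 + 482*l) (P(n, l) = sqrt(-1 + 482*l)*n + l = n*sqrt(-1 + 482*l) + l = l + n*sqrt(-1 + 482*l))
1/P(495, T) = 1/(295 + 495*sqrt(-1 + 482*295)) = 1/(295 + 495*sqrt(-1 + 142190)) = 1/(295 + 495*sqrt(142189))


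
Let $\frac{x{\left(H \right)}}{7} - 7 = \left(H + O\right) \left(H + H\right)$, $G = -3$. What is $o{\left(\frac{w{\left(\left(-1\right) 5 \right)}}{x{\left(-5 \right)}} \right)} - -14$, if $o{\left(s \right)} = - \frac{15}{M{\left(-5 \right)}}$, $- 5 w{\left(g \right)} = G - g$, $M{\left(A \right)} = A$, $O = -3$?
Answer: $17$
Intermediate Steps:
$x{\left(H \right)} = 49 + 14 H \left(-3 + H\right)$ ($x{\left(H \right)} = 49 + 7 \left(H - 3\right) \left(H + H\right) = 49 + 7 \left(-3 + H\right) 2 H = 49 + 7 \cdot 2 H \left(-3 + H\right) = 49 + 14 H \left(-3 + H\right)$)
$w{\left(g \right)} = \frac{3}{5} + \frac{g}{5}$ ($w{\left(g \right)} = - \frac{-3 - g}{5} = \frac{3}{5} + \frac{g}{5}$)
$o{\left(s \right)} = 3$ ($o{\left(s \right)} = - \frac{15}{-5} = \left(-15\right) \left(- \frac{1}{5}\right) = 3$)
$o{\left(\frac{w{\left(\left(-1\right) 5 \right)}}{x{\left(-5 \right)}} \right)} - -14 = 3 - -14 = 3 + 14 = 17$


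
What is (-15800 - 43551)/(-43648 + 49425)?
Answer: -59351/5777 ≈ -10.274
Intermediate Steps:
(-15800 - 43551)/(-43648 + 49425) = -59351/5777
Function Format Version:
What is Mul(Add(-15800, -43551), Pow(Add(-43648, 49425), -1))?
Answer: Rational(-59351, 5777) ≈ -10.274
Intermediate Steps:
Mul(Add(-15800, -43551), Pow(Add(-43648, 49425), -1)) = Mul(-59351, Pow(5777, -1)) = Mul(-59351, Rational(1, 5777)) = Rational(-59351, 5777)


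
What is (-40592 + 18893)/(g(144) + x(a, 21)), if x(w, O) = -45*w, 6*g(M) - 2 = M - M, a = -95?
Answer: -65097/12826 ≈ -5.0754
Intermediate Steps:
g(M) = 1/3 (g(M) = 1/3 + (M - M)/6 = 1/3 + (1/6)*0 = 1/3 + 0 = 1/3)
(-40592 + 18893)/(g(144) + x(a, 21)) = (-40592 + 18893)/(1/3 - 45*(-95)) = -21699/(1/3 + 4275) = -21699/12826/3 = -21699*3/12826 = -65097/12826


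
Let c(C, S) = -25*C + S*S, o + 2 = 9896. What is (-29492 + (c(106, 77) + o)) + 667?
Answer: -15652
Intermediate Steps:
o = 9894 (o = -2 + 9896 = 9894)
c(C, S) = S² - 25*C (c(C, S) = -25*C + S² = S² - 25*C)
(-29492 + (c(106, 77) + o)) + 667 = (-29492 + ((77² - 25*106) + 9894)) + 667 = (-29492 + ((5929 - 2650) + 9894)) + 667 = (-29492 + (3279 + 9894)) + 667 = (-29492 + 13173) + 667 = -16319 + 667 = -15652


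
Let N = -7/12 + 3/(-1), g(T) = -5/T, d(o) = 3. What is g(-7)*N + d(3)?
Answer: 37/84 ≈ 0.44048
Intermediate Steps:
N = -43/12 (N = -7*1/12 + 3*(-1) = -7/12 - 3 = -43/12 ≈ -3.5833)
g(-7)*N + d(3) = -5/(-7)*(-43/12) + 3 = -5*(-⅐)*(-43/12) + 3 = (5/7)*(-43/12) + 3 = -215/84 + 3 = 37/84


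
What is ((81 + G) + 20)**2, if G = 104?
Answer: 42025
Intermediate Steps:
((81 + G) + 20)**2 = ((81 + 104) + 20)**2 = (185 + 20)**2 = 205**2 = 42025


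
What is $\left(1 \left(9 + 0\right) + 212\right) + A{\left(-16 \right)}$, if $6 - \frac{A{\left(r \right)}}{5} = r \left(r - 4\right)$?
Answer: $-1349$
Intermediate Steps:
$A{\left(r \right)} = 30 - 5 r \left(-4 + r\right)$ ($A{\left(r \right)} = 30 - 5 r \left(r - 4\right) = 30 - 5 r \left(-4 + r\right)$)
$\left(1 \left(9 + 0\right) + 212\right) + A{\left(-16 \right)} = \left(1 \left(9 + 0\right) + 212\right) + \left(30 - 5 \left(-16\right)^{2} + 20 \left(-16\right)\right) = \left(1 \cdot 9 + 212\right) - 1570 = \left(9 + 212\right) - 1570 = 221 - 1570 = -1349$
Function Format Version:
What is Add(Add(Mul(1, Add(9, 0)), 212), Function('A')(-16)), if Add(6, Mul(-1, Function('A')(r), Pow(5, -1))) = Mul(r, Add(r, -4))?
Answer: -1349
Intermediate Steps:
Function('A')(r) = Add(30, Mul(-5, r, Add(-4, r))) (Function('A')(r) = Add(30, Mul(-5, Mul(r, Add(r, -4)))) = Add(30, Mul(-5, Mul(r, Add(-4, r)))) = Add(30, Mul(-5, r, Add(-4, r))))
Add(Add(Mul(1, Add(9, 0)), 212), Function('A')(-16)) = Add(Add(Mul(1, Add(9, 0)), 212), Add(30, Mul(-5, Pow(-16, 2)), Mul(20, -16))) = Add(Add(Mul(1, 9), 212), Add(30, Mul(-5, 256), -320)) = Add(Add(9, 212), Add(30, -1280, -320)) = Add(221, -1570) = -1349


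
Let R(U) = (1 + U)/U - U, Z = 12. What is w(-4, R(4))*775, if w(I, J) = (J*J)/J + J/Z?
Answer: -110825/48 ≈ -2308.9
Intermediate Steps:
R(U) = -U + (1 + U)/U (R(U) = (1 + U)/U - U = -U + (1 + U)/U)
w(I, J) = 13*J/12 (w(I, J) = (J*J)/J + J/12 = J**2/J + J*(1/12) = J + J/12 = 13*J/12)
w(-4, R(4))*775 = (13*(1 + 1/4 - 1*4)/12)*775 = (13*(1 + 1/4 - 4)/12)*775 = ((13/12)*(-11/4))*775 = -143/48*775 = -110825/48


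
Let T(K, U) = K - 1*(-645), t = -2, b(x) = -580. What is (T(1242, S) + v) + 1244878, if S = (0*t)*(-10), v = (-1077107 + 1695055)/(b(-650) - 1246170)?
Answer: 777201822901/623375 ≈ 1.2468e+6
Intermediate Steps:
v = -308974/623375 (v = (-1077107 + 1695055)/(-580 - 1246170) = 617948/(-1246750) = 617948*(-1/1246750) = -308974/623375 ≈ -0.49565)
S = 0 (S = (0*(-2))*(-10) = 0*(-10) = 0)
T(K, U) = 645 + K (T(K, U) = K + 645 = 645 + K)
(T(1242, S) + v) + 1244878 = ((645 + 1242) - 308974/623375) + 1244878 = (1887 - 308974/623375) + 1244878 = 1175999651/623375 + 1244878 = 777201822901/623375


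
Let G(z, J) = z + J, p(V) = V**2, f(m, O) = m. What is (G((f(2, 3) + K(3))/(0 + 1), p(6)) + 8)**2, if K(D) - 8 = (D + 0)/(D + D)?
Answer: 11881/4 ≈ 2970.3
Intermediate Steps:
K(D) = 17/2 (K(D) = 8 + (D + 0)/(D + D) = 8 + D/((2*D)) = 8 + D*(1/(2*D)) = 8 + 1/2 = 17/2)
G(z, J) = J + z
(G((f(2, 3) + K(3))/(0 + 1), p(6)) + 8)**2 = ((6**2 + (2 + 17/2)/(0 + 1)) + 8)**2 = ((36 + (21/2)/1) + 8)**2 = ((36 + (21/2)*1) + 8)**2 = ((36 + 21/2) + 8)**2 = (93/2 + 8)**2 = (109/2)**2 = 11881/4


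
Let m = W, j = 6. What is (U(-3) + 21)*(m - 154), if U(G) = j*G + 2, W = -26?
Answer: -900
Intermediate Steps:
m = -26
U(G) = 2 + 6*G (U(G) = 6*G + 2 = 2 + 6*G)
(U(-3) + 21)*(m - 154) = ((2 + 6*(-3)) + 21)*(-26 - 154) = ((2 - 18) + 21)*(-180) = (-16 + 21)*(-180) = 5*(-180) = -900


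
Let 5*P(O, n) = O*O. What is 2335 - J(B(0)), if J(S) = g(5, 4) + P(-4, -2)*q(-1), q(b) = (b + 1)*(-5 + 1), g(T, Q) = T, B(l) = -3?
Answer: 2330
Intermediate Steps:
q(b) = -4 - 4*b (q(b) = (1 + b)*(-4) = -4 - 4*b)
P(O, n) = O²/5 (P(O, n) = (O*O)/5 = O²/5)
J(S) = 5 (J(S) = 5 + ((⅕)*(-4)²)*(-4 - 4*(-1)) = 5 + ((⅕)*16)*(-4 + 4) = 5 + (16/5)*0 = 5 + 0 = 5)
2335 - J(B(0)) = 2335 - 1*5 = 2335 - 5 = 2330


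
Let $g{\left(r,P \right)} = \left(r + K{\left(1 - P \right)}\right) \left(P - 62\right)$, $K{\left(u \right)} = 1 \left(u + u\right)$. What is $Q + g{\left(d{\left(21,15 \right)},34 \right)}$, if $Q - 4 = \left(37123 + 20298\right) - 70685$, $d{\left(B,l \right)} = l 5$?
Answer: $-13512$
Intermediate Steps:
$K{\left(u \right)} = 2 u$ ($K{\left(u \right)} = 1 \cdot 2 u = 2 u$)
$d{\left(B,l \right)} = 5 l$
$g{\left(r,P \right)} = \left(-62 + P\right) \left(2 + r - 2 P\right)$ ($g{\left(r,P \right)} = \left(r + 2 \left(1 - P\right)\right) \left(P - 62\right) = \left(r - \left(-2 + 2 P\right)\right) \left(-62 + P\right) = \left(2 + r - 2 P\right) \left(-62 + P\right) = \left(-62 + P\right) \left(2 + r - 2 P\right)$)
$Q = -13260$ ($Q = 4 + \left(\left(37123 + 20298\right) - 70685\right) = 4 + \left(57421 - 70685\right) = 4 - 13264 = -13260$)
$Q + g{\left(d{\left(21,15 \right)},34 \right)} = -13260 - \left(-4160 + 2312 + 28 \cdot 5 \cdot 15\right) = -13260 - 252 = -13512$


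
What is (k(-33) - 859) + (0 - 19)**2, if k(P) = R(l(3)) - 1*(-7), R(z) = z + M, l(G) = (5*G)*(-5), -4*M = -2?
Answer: -1131/2 ≈ -565.50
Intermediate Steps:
M = 1/2 (M = -1/4*(-2) = 1/2 ≈ 0.50000)
l(G) = -25*G
R(z) = 1/2 + z (R(z) = z + 1/2 = 1/2 + z)
k(P) = -135/2 (k(P) = (1/2 - 25*3) - 1*(-7) = (1/2 - 75) + 7 = -149/2 + 7 = -135/2)
(k(-33) - 859) + (0 - 19)**2 = (-135/2 - 859) + (0 - 19)**2 = -1853/2 + (-19)**2 = -1853/2 + 361 = -1131/2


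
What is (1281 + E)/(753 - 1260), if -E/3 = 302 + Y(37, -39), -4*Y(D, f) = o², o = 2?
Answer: -126/169 ≈ -0.74556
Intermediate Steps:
Y(D, f) = -1 (Y(D, f) = -¼*2² = -¼*4 = -1)
E = -903 (E = -3*(302 - 1) = -3*301 = -903)
(1281 + E)/(753 - 1260) = (1281 - 903)/(753 - 1260) = 378/(-507) = 378*(-1/507) = -126/169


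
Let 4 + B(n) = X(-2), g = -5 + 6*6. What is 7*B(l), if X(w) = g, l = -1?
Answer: 189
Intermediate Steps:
g = 31 (g = -5 + 36 = 31)
X(w) = 31
B(n) = 27 (B(n) = -4 + 31 = 27)
7*B(l) = 7*27 = 189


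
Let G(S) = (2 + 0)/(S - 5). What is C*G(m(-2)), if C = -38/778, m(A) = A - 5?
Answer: 19/2334 ≈ 0.0081405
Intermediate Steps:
m(A) = -5 + A
G(S) = 2/(-5 + S)
C = -19/389 (C = -38*1/778 = -19/389 ≈ -0.048843)
C*G(m(-2)) = -38/(389*(-5 + (-5 - 2))) = -38/(389*(-5 - 7)) = -38/(389*(-12)) = -38*(-1)/(389*12) = -19/389*(-⅙) = 19/2334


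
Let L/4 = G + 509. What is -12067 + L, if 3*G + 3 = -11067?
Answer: -24791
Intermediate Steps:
G = -3690 (G = -1 + (1/3)*(-11067) = -1 - 3689 = -3690)
L = -12724 (L = 4*(-3690 + 509) = 4*(-3181) = -12724)
-12067 + L = -12067 - 12724 = -24791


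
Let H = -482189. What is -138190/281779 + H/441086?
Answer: -196824408571/124288771994 ≈ -1.5836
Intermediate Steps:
-138190/281779 + H/441086 = -138190/281779 - 482189/441086 = -196824408571/124288771994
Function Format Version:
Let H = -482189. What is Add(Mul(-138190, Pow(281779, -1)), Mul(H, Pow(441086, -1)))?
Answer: Rational(-196824408571, 124288771994) ≈ -1.5836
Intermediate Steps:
Add(Mul(-138190, Pow(281779, -1)), Mul(H, Pow(441086, -1))) = Add(Mul(-138190, Pow(281779, -1)), Mul(-482189, Pow(441086, -1))) = Add(Mul(-138190, Rational(1, 281779)), Mul(-482189, Rational(1, 441086))) = Add(Rational(-138190, 281779), Rational(-482189, 441086)) = Rational(-196824408571, 124288771994)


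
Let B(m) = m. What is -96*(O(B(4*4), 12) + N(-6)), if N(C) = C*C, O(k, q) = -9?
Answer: -2592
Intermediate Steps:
N(C) = C**2
-96*(O(B(4*4), 12) + N(-6)) = -96*(-9 + (-6)**2) = -96*(-9 + 36) = -96*27 = -2592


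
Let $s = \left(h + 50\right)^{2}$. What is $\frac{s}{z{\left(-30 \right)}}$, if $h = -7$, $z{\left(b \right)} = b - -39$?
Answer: $\frac{1849}{9} \approx 205.44$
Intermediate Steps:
$z{\left(b \right)} = 39 + b$ ($z{\left(b \right)} = b + 39 = 39 + b$)
$s = 1849$ ($s = \left(-7 + 50\right)^{2} = 43^{2} = 1849$)
$\frac{s}{z{\left(-30 \right)}} = \frac{1849}{39 - 30} = \frac{1849}{9}$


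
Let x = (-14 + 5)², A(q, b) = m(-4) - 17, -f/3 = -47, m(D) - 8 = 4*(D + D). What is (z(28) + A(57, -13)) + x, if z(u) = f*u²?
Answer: 110584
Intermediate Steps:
m(D) = 8 + 8*D (m(D) = 8 + 4*(D + D) = 8 + 4*(2*D) = 8 + 8*D)
f = 141 (f = -3*(-47) = 141)
A(q, b) = -41 (A(q, b) = (8 + 8*(-4)) - 17 = (8 - 32) - 17 = -24 - 17 = -41)
z(u) = 141*u²
x = 81 (x = (-9)² = 81)
(z(28) + A(57, -13)) + x = (141*28² - 41) + 81 = (141*784 - 41) + 81 = (110544 - 41) + 81 = 110503 + 81 = 110584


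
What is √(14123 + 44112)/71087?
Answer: √58235/71087 ≈ 0.0033947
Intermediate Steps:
√(14123 + 44112)/71087 = √58235*(1/71087) = √58235/71087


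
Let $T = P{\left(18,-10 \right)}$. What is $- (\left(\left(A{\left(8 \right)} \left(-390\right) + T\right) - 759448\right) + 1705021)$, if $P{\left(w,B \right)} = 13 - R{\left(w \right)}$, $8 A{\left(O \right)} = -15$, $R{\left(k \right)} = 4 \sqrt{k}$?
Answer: $- \frac{3785269}{4} + 12 \sqrt{2} \approx -9.463 \cdot 10^{5}$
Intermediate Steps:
$A{\left(O \right)} = - \frac{15}{8}$ ($A{\left(O \right)} = \frac{1}{8} \left(-15\right) = - \frac{15}{8}$)
$P{\left(w,B \right)} = 13 - 4 \sqrt{w}$
$T = 13 - 12 \sqrt{2}$ ($T = 13 - 4 \sqrt{18} = 13 - 4 \cdot 3 \sqrt{2} = 13 - 12 \sqrt{2} \approx -3.9706$)
$- (\left(\left(A{\left(8 \right)} \left(-390\right) + T\right) - 759448\right) + 1705021) = - (\left(\left(\left(- \frac{15}{8}\right) \left(-390\right) + \left(13 - 12 \sqrt{2}\right)\right) - 759448\right) + 1705021) = - (\left(\left(\frac{2925}{4} + \left(13 - 12 \sqrt{2}\right)\right) - 759448\right) + 1705021) = - (\left(\left(\frac{2977}{4} - 12 \sqrt{2}\right) - 759448\right) + 1705021) = - (\left(- \frac{3034815}{4} - 12 \sqrt{2}\right) + 1705021) = - (\frac{3785269}{4} - 12 \sqrt{2}) = - \frac{3785269}{4} + 12 \sqrt{2}$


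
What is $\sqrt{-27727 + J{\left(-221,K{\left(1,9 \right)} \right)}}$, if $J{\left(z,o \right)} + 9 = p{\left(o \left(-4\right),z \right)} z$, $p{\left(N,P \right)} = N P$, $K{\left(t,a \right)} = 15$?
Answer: $2 i \sqrt{739549} \approx 1719.9 i$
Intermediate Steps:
$J{\left(z,o \right)} = -9 - 4 o z^{2}$ ($J{\left(z,o \right)} = -9 + o \left(-4\right) z z = -9 + - 4 o z z = -9 - 4 o z^{2}$)
$\sqrt{-27727 + J{\left(-221,K{\left(1,9 \right)} \right)}} = \sqrt{-27727 - \left(9 + 60 \left(-221\right)^{2}\right)} = \sqrt{-27727 - \left(9 + 60 \cdot 48841\right)} = \sqrt{-27727 - 2930469} = \sqrt{-2958196} = 2 i \sqrt{739549}$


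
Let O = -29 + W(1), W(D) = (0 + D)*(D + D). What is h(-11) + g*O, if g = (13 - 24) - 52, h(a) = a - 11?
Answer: 1679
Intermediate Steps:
h(a) = -11 + a
W(D) = 2*D² (W(D) = D*(2*D) = 2*D²)
g = -63 (g = -11 - 52 = -63)
O = -27 (O = -29 + 2*1² = -29 + 2*1 = -29 + 2 = -27)
h(-11) + g*O = (-11 - 11) - 63*(-27) = -22 + 1701 = 1679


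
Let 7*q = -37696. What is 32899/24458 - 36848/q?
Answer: 235898731/28811524 ≈ 8.1877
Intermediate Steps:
q = -37696/7 (q = (1/7)*(-37696) = -37696/7 ≈ -5385.1)
32899/24458 - 36848/q = 32899/24458 - 36848/(-37696/7) = 32899*(1/24458) - 36848*(-7/37696) = 32899/24458 + 16121/2356 = 235898731/28811524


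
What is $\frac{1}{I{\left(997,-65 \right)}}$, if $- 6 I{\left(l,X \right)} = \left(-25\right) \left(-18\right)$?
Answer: $- \frac{1}{75} \approx -0.013333$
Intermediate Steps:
$I{\left(l,X \right)} = -75$ ($I{\left(l,X \right)} = - \frac{\left(-25\right) \left(-18\right)}{6} = \left(- \frac{1}{6}\right) 450 = -75$)
$\frac{1}{I{\left(997,-65 \right)}} = \frac{1}{-75} = - \frac{1}{75}$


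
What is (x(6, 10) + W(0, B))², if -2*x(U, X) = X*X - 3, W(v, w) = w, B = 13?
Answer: 5041/4 ≈ 1260.3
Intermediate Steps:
x(U, X) = 3/2 - X²/2 (x(U, X) = -(X*X - 3)/2 = -(X² - 3)/2 = -(-3 + X²)/2 = 3/2 - X²/2)
(x(6, 10) + W(0, B))² = ((3/2 - ½*10²) + 13)² = ((3/2 - ½*100) + 13)² = ((3/2 - 50) + 13)² = (-97/2 + 13)² = (-71/2)² = 5041/4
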